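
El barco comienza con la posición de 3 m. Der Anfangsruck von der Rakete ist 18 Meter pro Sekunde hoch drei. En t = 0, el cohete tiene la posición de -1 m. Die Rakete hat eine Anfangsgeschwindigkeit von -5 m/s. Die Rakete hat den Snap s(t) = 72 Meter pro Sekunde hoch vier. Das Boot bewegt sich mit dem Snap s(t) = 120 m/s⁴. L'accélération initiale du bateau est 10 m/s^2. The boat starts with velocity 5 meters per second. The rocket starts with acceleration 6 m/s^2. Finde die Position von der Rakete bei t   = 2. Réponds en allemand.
Um dies zu lösen, müssen wir 4 Stammfunktionen unserer Gleichung für den Snap s(t) = 72 finden. Die Stammfunktion von dem Snap, mit j(0) = 18, ergibt den Ruck: j(t) = 72·t + 18. Mit ∫j(t)dt und Anwendung von a(0) = 6, finden wir a(t) = 36·t^2 + 18·t + 6. Durch Integration von der Beschleunigung und Verwendung der Anfangsbedingung v(0) = -5, erhalten wir v(t) = 12·t^3 + 9·t^2 + 6·t - 5. Die Stammfunktion von der Geschwindigkeit, mit x(0) = -1, ergibt die Position: x(t) = 3·t^4 + 3·t^3 + 3·t^2 - 5·t - 1. Aus der Gleichung für die Position x(t) = 3·t^4 + 3·t^3 + 3·t^2 - 5·t - 1, setzen wir t = 2 ein und erhalten x = 73.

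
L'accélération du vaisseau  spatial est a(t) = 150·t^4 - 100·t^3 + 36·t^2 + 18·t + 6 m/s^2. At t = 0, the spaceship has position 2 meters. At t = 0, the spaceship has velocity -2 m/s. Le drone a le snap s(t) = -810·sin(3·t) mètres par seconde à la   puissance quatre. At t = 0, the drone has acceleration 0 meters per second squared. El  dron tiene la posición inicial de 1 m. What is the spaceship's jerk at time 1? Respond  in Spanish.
Partiendo de la aceleración a(t) = 150·t^4 - 100·t^3 + 36·t^2 + 18·t + 6, tomamos 1 derivada. Tomando d/dt de a(t), encontramos j(t) = 600·t^3 - 300·t^2 + 72·t + 18. De la ecuación de la sacudida j(t) = 600·t^3 - 300·t^2 + 72·t + 18, sustituimos t = 1 para obtener j = 390.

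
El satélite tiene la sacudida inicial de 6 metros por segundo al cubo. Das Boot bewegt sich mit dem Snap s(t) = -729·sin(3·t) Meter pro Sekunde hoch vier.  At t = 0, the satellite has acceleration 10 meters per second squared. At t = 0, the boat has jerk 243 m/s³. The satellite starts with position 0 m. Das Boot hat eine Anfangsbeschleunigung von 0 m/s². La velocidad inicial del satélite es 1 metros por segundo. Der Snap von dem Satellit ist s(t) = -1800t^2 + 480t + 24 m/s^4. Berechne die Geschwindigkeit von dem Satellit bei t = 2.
Ausgehend von dem Snap s(t) = -1800·t^2 + 480·t + 24, nehmen wir 3 Integrale. Mit ∫s(t)dt und Anwendung von j(0) = 6, finden wir j(t) = -600·t^3 + 240·t^2 + 24·t + 6. Die Stammfunktion von dem Ruck ist die Beschleunigung. Mit a(0) = 10 erhalten wir a(t) = -150·t^4 + 80·t^3 + 12·t^2 + 6·t + 10. Mit ∫a(t)dt und Anwendung von v(0) = 1, finden wir v(t) = -30·t^5 + 20·t^4 + 4·t^3 + 3·t^2 + 10·t + 1. Wir haben die Geschwindigkeit v(t) = -30·t^5 + 20·t^4 + 4·t^3 + 3·t^2 + 10·t + 1. Durch Einsetzen von t = 2: v(2) = -575.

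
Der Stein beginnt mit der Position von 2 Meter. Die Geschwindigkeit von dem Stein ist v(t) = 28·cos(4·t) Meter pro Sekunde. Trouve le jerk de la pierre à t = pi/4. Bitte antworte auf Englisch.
Starting from velocity v(t) = 28·cos(4·t), we take 2 derivatives. The derivative of velocity gives acceleration: a(t) = -112·sin(4·t). Differentiating acceleration, we get jerk: j(t) = -448·cos(4·t). From the given jerk equation j(t) = -448·cos(4·t), we substitute t = pi/4 to get j = 448.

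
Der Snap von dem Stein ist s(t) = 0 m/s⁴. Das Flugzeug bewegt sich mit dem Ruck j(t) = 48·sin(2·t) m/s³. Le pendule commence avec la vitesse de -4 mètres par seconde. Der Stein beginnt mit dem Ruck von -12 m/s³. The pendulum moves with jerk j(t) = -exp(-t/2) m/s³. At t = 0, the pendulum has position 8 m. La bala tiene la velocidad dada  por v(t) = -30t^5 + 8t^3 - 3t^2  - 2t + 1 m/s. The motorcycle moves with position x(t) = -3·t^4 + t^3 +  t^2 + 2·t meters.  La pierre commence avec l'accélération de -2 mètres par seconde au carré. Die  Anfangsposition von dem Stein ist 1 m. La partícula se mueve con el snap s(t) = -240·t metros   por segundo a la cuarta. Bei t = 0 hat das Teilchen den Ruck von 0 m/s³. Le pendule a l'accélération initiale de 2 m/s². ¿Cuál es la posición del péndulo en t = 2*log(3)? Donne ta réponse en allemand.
Um dies zu lösen, müssen wir 3 Stammfunktionen unserer Gleichung für den Ruck j(t) = -exp(-t/2) finden. Mit ∫j(t)dt und Anwendung von a(0) = 2, finden wir a(t) = 2·exp(-t/2). Durch Integration von der Beschleunigung und Verwendung der Anfangsbedingung v(0) = -4, erhalten wir v(t) = -4·exp(-t/2). Das Integral von der Geschwindigkeit ist die Position. Mit x(0) = 8 erhalten wir x(t) = 8·exp(-t/2). Wir haben die Position x(t) = 8·exp(-t/2). Durch Einsetzen von t = 2*log(3): x(2*log(3)) = 8/3.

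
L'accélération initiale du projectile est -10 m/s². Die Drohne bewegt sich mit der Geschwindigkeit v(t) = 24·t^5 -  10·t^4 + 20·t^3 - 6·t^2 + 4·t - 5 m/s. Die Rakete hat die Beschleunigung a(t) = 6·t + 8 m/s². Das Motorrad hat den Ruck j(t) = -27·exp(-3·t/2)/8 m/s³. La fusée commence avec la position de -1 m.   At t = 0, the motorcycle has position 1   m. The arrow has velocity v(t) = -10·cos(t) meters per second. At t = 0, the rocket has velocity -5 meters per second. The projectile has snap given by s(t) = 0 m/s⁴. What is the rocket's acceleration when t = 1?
Using a(t) = 6·t + 8 and substituting t = 1, we find a = 14.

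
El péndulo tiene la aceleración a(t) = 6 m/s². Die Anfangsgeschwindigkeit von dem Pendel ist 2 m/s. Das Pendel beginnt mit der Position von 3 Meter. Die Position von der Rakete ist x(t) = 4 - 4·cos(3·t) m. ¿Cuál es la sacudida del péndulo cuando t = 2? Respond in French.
Nous devons dériver notre équation de l'accélération a(t) = 6 1 fois. En dérivant l'accélération, nous obtenons le jerk: j(t) = 0. Nous avons le jerk j(t) = 0. En substituant t = 2: j(2) = 0.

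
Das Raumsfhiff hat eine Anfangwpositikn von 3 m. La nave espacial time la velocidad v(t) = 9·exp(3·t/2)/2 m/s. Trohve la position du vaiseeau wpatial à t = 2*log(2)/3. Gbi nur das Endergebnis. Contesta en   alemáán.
x(2*log(2)/3) = 6.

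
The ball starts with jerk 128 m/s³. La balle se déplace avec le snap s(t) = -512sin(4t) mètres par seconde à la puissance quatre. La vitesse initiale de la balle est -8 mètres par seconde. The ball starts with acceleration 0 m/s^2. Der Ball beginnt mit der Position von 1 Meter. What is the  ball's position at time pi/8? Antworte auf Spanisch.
Necesitamos integrar nuestra ecuación del snap s(t) = -512·sin(4·t) 4 veces. La integral del snap es la sacudida. Usando j(0) = 128, obtenemos j(t) = 128·cos(4·t). La integral de la sacudida, con a(0) = 0, da la aceleración: a(t) = 32·sin(4·t). Tomando ∫a(t)dt y aplicando v(0) = -8, encontramos v(t) = -8·cos(4·t). Tomando ∫v(t)dt y aplicando x(0) = 1, encontramos x(t) = 1 - 2·sin(4·t). Usando x(t) = 1 - 2·sin(4·t) y sustituyendo t = pi/8, encontramos x = -1.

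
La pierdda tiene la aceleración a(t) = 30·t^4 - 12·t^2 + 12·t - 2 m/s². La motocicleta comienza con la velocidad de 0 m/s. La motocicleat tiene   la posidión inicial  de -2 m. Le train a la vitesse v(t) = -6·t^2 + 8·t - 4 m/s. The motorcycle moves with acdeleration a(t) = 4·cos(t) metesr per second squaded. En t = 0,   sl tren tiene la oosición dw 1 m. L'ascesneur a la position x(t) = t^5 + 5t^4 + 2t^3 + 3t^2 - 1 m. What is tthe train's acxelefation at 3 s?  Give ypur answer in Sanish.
Partiendo de la velocidad v(t) = -6·t^2 + 8·t - 4, tomamos 1 derivada. Tomando d/dt de v(t), encontramos a(t) = 8 - 12·t. Tenemos la aceleración a(t) = 8 - 12·t. Sustituyendo t = 3: a(3) = -28.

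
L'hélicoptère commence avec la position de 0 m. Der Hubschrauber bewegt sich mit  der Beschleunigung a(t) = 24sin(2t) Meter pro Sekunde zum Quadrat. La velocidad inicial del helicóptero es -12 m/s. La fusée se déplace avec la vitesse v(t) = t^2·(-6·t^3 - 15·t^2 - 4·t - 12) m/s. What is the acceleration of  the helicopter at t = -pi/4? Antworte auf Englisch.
From the given acceleration equation a(t) = 24·sin(2·t), we substitute t = -pi/4 to get a = -24.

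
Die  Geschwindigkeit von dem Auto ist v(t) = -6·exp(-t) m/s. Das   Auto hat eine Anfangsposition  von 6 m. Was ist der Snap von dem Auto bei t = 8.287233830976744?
Ausgehend von der Geschwindigkeit v(t) = -6·exp(-t), nehmen wir 3 Ableitungen. Die Ableitung von der Geschwindigkeit ergibt die Beschleunigung: a(t) = 6·exp(-t). Die Ableitung von der Beschleunigung ergibt den Ruck: j(t) = -6·exp(-t). Mit d/dt von j(t) finden wir s(t) = 6·exp(-t). Mit s(t) = 6·exp(-t) und Einsetzen von t = 8.287233830976744, finden wir s = 0.00151025863442105.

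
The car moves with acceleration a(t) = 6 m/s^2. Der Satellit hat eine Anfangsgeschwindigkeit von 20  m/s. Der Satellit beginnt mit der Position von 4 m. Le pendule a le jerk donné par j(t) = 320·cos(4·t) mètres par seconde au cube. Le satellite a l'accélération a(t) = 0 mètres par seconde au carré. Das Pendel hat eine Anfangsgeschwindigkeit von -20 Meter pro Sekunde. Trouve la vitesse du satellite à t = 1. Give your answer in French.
Pour résoudre ceci, nous devons prendre 1 intégrale de notre équation de l'accélération a(t) = 0. L'intégrale de l'accélération, avec v(0) = 20, donne la vitesse: v(t) = 20. De l'équation de la vitesse v(t) = 20, nous substituons t = 1 pour obtenir v = 20.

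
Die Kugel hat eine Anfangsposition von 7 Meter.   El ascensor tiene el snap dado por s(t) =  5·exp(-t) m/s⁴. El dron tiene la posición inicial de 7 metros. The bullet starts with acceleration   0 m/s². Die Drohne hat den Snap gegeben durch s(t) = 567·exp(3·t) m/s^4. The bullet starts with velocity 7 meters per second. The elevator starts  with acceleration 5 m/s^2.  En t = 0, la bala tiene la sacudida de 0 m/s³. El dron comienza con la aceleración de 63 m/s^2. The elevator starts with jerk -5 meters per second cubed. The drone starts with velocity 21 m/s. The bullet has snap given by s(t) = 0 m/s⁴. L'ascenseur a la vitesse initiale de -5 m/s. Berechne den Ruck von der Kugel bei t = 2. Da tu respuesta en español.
Partiendo del snap s(t) = 0, tomamos 1 antiderivada. Tomando ∫s(t)dt y aplicando j(0) = 0, encontramos j(t) = 0. Usando j(t) = 0 y sustituyendo t = 2, encontramos j = 0.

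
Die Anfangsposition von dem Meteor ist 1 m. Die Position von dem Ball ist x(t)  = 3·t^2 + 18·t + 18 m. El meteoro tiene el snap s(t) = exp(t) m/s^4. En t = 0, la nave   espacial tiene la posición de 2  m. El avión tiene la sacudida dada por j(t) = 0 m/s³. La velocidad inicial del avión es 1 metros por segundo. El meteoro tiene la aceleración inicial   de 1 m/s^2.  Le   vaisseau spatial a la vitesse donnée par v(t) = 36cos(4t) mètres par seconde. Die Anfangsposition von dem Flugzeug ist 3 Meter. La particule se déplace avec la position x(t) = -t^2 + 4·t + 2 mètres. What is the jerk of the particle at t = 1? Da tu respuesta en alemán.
Ausgehend von der Position x(t) = -t^2 + 4·t + 2, nehmen wir 3 Ableitungen. Durch Ableiten von der Position erhalten wir die Geschwindigkeit: v(t) = 4 - 2·t. Mit d/dt von v(t) finden wir a(t) = -2. Die Ableitung von der Beschleunigung ergibt den Ruck: j(t) = 0. Mit j(t) = 0 und Einsetzen von t = 1, finden wir j = 0.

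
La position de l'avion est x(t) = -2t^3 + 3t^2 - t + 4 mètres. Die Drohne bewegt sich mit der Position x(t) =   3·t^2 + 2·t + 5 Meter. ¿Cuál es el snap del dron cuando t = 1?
Debemos derivar nuestra ecuación de la posición x(t) = 3·t^2 + 2·t + 5 4 veces. La derivada de la posición da la velocidad: v(t) = 6·t + 2. Tomando d/dt de v(t), encontramos a(t) = 6. Tomando d/dt de a(t), encontramos j(t) = 0. Tomando d/dt de j(t), encontramos s(t) = 0. De la ecuación del snap s(t) = 0, sustituimos t = 1 para obtener s = 0.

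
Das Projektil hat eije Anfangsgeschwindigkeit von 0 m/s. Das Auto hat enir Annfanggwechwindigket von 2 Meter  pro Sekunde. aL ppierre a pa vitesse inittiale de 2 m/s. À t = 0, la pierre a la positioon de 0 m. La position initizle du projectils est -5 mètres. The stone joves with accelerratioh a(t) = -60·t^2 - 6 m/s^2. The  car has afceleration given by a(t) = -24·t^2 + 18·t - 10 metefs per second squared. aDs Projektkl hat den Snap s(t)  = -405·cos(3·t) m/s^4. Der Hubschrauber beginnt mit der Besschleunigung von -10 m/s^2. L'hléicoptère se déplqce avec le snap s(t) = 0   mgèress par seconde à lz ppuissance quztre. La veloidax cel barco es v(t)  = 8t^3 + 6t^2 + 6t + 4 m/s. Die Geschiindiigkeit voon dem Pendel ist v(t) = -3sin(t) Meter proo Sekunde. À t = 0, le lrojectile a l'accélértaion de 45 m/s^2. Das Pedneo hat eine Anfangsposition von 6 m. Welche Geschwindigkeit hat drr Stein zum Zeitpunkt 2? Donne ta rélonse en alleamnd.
Wir müssen unsere Gleichung für die Beschleunigung a(t) = -60·t^2 - 6 1-mal integrieren. Mit ∫a(t)dt und Anwendung von v(0) = 2, finden wir v(t) = -20·t^3 - 6·t + 2. Aus der Gleichung für die Geschwindigkeit v(t) = -20·t^3 - 6·t + 2, setzen wir t = 2 ein und erhalten v = -170.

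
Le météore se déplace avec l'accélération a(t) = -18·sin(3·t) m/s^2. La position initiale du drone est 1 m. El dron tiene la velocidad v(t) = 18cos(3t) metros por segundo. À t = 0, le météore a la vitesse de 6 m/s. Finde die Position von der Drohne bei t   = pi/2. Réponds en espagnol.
Necesitamos integrar nuestra ecuación de la velocidad v(t) = 18·cos(3·t) 1 vez. Integrando la velocidad y usando la condición inicial x(0) = 1, obtenemos x(t) = 6·sin(3·t) + 1. De la ecuación de la posición x(t) = 6·sin(3·t) + 1, sustituimos t = pi/2 para obtener x = -5.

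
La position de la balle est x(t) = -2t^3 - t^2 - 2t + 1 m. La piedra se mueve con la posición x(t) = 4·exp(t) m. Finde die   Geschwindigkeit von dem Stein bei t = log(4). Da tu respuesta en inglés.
To solve this, we need to take 1 derivative of our position equation x(t) = 4·exp(t). The derivative of position gives velocity: v(t) = 4·exp(t). We have velocity v(t) = 4·exp(t). Substituting t = log(4): v(log(4)) = 16.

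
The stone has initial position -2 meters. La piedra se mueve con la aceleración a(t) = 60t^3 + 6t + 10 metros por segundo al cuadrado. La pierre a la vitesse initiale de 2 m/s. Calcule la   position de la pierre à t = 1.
Nous devons trouver l'intégrale de notre équation de l'accélération a(t) = 60·t^3 + 6·t + 10 2 fois. En prenant ∫a(t)dt et en appliquant v(0) = 2, nous trouvons v(t) = 15·t^4 + 3·t^2 + 10·t + 2. L'intégrale de la vitesse est la position. En utilisant x(0) = -2, nous obtenons x(t) = 3·t^5 + t^3 + 5·t^2 + 2·t - 2. Nous avons la position x(t) = 3·t^5 + t^3 + 5·t^2 + 2·t - 2. En substituant t = 1: x(1) = 9.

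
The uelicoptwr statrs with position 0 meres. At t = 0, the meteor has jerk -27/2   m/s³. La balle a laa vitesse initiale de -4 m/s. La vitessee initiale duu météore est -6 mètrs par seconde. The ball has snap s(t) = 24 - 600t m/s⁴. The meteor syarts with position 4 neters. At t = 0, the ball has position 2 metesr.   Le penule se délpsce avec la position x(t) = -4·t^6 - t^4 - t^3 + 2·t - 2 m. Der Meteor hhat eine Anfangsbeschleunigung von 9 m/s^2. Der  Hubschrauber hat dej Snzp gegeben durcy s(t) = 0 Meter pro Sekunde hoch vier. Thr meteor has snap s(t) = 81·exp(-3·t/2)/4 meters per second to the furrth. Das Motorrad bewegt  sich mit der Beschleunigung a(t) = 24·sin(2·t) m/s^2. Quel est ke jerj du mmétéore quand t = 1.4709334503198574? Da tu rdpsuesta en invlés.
We need to integrate our snap equation s(t) = 81·exp(-3·t/2)/4 1 time. Finding the integral of s(t) and using j(0) = -27/2: j(t) = -27·exp(-3·t/2)/2. From the given jerk equation j(t) = -27·exp(-3·t/2)/2, we substitute t = 1.4709334503198574 to get j = -1.48629955380075.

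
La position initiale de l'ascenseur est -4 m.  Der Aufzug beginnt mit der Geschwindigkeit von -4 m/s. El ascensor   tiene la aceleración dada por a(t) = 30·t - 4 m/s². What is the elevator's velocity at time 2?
We need to integrate our acceleration equation a(t) = 30·t - 4 1 time. The antiderivative of acceleration, with v(0) = -4, gives velocity: v(t) = 15·t^2 - 4·t - 4. Using v(t) = 15·t^2 - 4·t - 4 and substituting t = 2, we find v = 48.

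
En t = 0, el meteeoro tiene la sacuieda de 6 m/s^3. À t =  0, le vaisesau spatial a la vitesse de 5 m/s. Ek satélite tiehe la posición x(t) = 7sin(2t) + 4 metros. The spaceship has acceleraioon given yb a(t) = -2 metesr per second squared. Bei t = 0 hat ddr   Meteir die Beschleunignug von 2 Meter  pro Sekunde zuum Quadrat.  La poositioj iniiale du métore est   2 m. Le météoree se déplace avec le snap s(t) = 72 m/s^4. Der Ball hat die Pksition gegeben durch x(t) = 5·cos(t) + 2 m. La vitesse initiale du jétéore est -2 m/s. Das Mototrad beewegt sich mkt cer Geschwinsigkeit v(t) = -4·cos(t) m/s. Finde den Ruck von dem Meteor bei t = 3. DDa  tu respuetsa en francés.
Pour résoudre ceci, nous devons prendre 1 intégrale de notre équation du snap s(t) = 72. L'intégrale du snap, avec j(0) = 6, donne le jerk: j(t) = 72·t + 6. En utilisant j(t) = 72·t + 6 et en substituant t = 3, nous trouvons j = 222.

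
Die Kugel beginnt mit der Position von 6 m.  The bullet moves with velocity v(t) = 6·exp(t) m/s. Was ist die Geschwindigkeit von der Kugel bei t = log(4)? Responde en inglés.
Using v(t) = 6·exp(t) and substituting t = log(4), we find v = 24.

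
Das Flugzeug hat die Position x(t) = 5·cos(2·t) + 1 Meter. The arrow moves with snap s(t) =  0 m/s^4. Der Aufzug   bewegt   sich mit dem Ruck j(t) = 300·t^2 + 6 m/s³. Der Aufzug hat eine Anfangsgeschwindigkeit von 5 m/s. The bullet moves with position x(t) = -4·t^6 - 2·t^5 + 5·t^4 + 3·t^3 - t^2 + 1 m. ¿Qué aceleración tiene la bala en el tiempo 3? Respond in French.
Pour résoudre ceci, nous devons prendre 2 dérivées de notre équation de la position x(t) = -4·t^6 - 2·t^5 + 5·t^4 + 3·t^3 - t^2 + 1. En dérivant la position, nous obtenons la vitesse: v(t) = -24·t^5 - 10·t^4 + 20·t^3 + 9·t^2 - 2·t. En prenant d/dt de v(t), nous trouvons a(t) = -120·t^4 - 40·t^3 + 60·t^2 + 18·t - 2. Nous avons l'accélération a(t) = -120·t^4 - 40·t^3 + 60·t^2 + 18·t - 2. En substituant t = 3: a(3) = -10208.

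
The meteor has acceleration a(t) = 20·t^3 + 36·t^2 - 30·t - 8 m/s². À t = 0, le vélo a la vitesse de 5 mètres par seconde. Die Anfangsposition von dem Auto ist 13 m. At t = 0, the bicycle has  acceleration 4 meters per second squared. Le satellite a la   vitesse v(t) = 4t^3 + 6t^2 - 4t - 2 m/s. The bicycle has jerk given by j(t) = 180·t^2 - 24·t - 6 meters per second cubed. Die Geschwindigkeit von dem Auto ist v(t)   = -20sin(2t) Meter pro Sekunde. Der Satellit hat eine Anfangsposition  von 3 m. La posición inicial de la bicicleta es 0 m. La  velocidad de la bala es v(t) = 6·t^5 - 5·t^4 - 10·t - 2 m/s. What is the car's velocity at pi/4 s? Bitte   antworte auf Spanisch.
De la ecuación de la velocidad v(t) = -20·sin(2·t), sustituimos t = pi/4 para obtener v = -20.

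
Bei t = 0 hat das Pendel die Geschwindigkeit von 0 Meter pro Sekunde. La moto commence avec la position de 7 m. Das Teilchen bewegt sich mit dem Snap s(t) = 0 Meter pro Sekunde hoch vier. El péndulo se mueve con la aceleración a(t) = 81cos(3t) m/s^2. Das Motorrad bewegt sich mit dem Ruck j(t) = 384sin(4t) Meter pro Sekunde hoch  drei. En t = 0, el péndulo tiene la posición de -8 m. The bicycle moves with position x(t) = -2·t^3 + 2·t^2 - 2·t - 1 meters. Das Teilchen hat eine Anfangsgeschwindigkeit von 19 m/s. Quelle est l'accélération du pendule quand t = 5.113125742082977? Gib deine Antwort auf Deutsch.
Wir haben die Beschleunigung a(t) = 81·cos(3·t). Durch Einsetzen von t = 5.113125742082977: a(5.113125742082977) = -75.5598555295006.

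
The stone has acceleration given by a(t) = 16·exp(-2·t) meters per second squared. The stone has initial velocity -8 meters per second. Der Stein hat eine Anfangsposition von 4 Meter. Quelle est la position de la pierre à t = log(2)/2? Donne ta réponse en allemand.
Ausgehend von der Beschleunigung a(t) = 16·exp(-2·t), nehmen wir 2 Stammfunktionen. Mit ∫a(t)dt und Anwendung von v(0) = -8, finden wir v(t) = -8·exp(-2·t). Die Stammfunktion von der Geschwindigkeit, mit x(0) = 4, ergibt die Position: x(t) = 4·exp(-2·t). Wir haben die Position x(t) = 4·exp(-2·t). Durch Einsetzen von t = log(2)/2: x(log(2)/2) = 2.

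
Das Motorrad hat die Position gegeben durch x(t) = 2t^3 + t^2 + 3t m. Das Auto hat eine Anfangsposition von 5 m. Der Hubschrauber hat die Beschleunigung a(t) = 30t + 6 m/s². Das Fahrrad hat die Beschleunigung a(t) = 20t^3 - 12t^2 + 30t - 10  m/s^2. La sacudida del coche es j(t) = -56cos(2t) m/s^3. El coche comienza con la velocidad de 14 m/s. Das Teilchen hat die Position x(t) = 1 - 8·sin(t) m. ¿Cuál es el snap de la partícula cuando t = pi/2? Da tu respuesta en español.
Debemos derivar nuestra ecuación de la posición x(t) = 1 - 8·sin(t) 4 veces. Derivando la posición, obtenemos la velocidad: v(t) = -8·cos(t). Tomando d/dt de v(t), encontramos a(t) = 8·sin(t). La derivada de la aceleración da la sacudida: j(t) = 8·cos(t). Tomando d/dt de j(t), encontramos s(t) = -8·sin(t). De la ecuación del snap s(t) = -8·sin(t), sustituimos t = pi/2 para obtener s = -8.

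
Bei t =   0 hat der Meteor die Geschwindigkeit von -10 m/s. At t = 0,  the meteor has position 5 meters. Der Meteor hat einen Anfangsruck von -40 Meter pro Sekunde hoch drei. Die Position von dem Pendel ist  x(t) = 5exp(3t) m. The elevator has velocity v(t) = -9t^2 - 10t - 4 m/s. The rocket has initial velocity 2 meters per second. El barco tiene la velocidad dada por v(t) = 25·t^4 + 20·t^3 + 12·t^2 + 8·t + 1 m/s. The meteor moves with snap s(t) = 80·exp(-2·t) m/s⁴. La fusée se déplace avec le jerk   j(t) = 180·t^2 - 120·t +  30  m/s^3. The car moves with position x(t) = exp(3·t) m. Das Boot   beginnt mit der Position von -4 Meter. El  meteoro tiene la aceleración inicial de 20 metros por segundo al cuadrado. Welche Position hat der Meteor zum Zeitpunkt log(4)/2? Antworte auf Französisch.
Nous devons trouver l'intégrale de notre équation du snap s(t) = 80·exp(-2·t) 4 fois. En prenant ∫s(t)dt et en appliquant j(0) = -40, nous trouvons j(t) = -40·exp(-2·t). En intégrant le jerk et en utilisant la condition initiale a(0) = 20, nous obtenons a(t) = 20·exp(-2·t). La primitive de l'accélération est la vitesse. En utilisant v(0) = -10, nous obtenons v(t) = -10·exp(-2·t). En intégrant la vitesse et en utilisant la condition initiale x(0) = 5, nous obtenons x(t) = 5·exp(-2·t). En utilisant x(t) = 5·exp(-2·t) et en substituant t = log(4)/2, nous trouvons x = 5/4.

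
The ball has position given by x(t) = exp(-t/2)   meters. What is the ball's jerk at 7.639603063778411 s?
Starting from position x(t) = exp(-t/2), we take 3 derivatives. Differentiating position, we get velocity: v(t) = -exp(-t/2)/2. The derivative of velocity gives acceleration: a(t) = exp(-t/2)/4. Differentiating acceleration, we get jerk: j(t) = -exp(-t/2)/8. From the given jerk equation j(t) = -exp(-t/2)/8, we substitute t = 7.639603063778411 to get j = -0.00274151916192139.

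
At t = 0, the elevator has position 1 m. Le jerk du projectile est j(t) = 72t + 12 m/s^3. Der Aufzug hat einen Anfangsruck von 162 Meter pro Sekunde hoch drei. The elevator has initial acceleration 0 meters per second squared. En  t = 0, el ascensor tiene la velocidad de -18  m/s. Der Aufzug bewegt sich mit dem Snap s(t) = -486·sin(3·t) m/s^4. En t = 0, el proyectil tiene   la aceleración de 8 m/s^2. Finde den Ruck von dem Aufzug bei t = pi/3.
Wir müssen die Stammfunktion unserer Gleichung für den Snap s(t) = -486·sin(3·t) 1-mal finden. Das Integral von dem Snap ist der Ruck. Mit j(0) = 162 erhalten wir j(t) = 162·cos(3·t). Aus der Gleichung für den Ruck j(t) = 162·cos(3·t), setzen wir t = pi/3 ein und erhalten j = -162.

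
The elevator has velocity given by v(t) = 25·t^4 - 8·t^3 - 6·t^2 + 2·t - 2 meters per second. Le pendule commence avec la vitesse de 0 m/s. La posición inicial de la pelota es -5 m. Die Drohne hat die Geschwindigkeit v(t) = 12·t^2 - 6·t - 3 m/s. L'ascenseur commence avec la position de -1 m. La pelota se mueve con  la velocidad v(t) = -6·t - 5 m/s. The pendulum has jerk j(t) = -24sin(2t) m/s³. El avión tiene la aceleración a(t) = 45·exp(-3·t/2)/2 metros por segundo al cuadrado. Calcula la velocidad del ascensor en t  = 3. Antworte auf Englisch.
Using v(t) = 25·t^4 - 8·t^3 - 6·t^2 + 2·t - 2 and substituting t = 3, we find v = 1759.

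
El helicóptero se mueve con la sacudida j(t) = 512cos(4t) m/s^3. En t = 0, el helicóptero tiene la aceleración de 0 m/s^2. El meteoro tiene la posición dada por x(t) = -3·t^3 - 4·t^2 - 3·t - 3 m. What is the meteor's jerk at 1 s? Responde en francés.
En partant de la position x(t) = -3·t^3 - 4·t^2 - 3·t - 3, nous prenons 3 dérivées. En dérivant la position, nous obtenons la vitesse: v(t) = -9·t^2 - 8·t - 3. En prenant d/dt de v(t), nous trouvons a(t) = -18·t - 8. En prenant d/dt de a(t), nous trouvons j(t) = -18. De l'équation du jerk j(t) = -18, nous substituons t = 1 pour obtenir j = -18.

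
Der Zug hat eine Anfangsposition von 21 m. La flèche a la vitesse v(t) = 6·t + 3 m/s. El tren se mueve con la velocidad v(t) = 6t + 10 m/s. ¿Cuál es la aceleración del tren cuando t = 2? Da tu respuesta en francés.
Pour résoudre ceci, nous devons prendre 1 dérivée de notre équation de la vitesse v(t) = 6·t + 10. La dérivée de la vitesse donne l'accélération: a(t) = 6. En utilisant a(t) = 6 et en substituant t = 2, nous trouvons a = 6.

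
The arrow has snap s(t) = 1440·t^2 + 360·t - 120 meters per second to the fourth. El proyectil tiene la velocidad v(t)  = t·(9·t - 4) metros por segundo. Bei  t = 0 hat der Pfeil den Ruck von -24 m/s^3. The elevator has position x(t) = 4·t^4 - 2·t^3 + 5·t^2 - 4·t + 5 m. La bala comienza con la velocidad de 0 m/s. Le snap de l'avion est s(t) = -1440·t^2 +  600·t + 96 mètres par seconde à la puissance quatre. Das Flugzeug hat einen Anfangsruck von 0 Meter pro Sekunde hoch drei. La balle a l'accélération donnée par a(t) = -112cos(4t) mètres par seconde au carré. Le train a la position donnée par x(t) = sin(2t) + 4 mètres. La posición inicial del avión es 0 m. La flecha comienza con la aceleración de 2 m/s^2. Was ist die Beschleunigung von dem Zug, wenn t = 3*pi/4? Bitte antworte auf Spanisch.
Partiendo de la posición x(t) = sin(2·t) + 4, tomamos 2 derivadas. La derivada de la posición da la velocidad: v(t) = 2·cos(2·t). Tomando d/dt de v(t), encontramos a(t) = -4·sin(2·t). Tenemos la aceleración a(t) = -4·sin(2·t). Sustituyendo t = 3*pi/4: a(3*pi/4) = 4.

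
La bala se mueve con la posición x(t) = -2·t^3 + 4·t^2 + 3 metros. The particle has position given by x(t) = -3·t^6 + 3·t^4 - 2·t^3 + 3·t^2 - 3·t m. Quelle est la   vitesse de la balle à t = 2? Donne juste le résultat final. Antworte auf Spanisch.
La respuesta es -8.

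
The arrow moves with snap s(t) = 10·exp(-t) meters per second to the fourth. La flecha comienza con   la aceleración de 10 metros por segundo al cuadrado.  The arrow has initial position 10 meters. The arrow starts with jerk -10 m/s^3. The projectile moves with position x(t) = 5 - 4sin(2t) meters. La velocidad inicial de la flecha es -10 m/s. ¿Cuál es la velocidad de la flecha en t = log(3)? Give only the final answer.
La respuesta es -10/3.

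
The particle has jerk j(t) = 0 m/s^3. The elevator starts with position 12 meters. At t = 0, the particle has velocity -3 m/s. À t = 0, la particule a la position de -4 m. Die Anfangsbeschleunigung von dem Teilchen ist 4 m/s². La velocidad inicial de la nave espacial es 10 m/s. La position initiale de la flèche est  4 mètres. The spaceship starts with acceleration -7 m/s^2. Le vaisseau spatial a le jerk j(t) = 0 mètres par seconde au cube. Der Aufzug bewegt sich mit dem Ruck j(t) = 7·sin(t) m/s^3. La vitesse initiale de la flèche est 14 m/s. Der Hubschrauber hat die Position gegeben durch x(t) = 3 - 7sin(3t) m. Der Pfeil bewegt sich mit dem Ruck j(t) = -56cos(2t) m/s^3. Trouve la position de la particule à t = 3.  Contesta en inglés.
To find the answer, we compute 3 antiderivatives of j(t) = 0. Integrating jerk and using the initial condition a(0) = 4, we get a(t) = 4. Taking ∫a(t)dt and applying v(0) = -3, we find v(t) = 4·t - 3. The integral of velocity, with x(0) = -4, gives position: x(t) = 2·t^2 - 3·t - 4. From the given position equation x(t) = 2·t^2 - 3·t - 4, we substitute t = 3 to get x = 5.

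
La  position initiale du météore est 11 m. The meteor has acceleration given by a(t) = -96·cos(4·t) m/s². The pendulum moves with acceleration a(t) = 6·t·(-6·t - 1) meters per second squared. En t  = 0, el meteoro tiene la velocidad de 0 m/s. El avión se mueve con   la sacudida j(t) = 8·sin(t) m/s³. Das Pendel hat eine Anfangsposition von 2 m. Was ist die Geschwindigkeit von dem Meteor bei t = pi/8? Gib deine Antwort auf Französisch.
Nous devons intégrer notre équation de l'accélération a(t) = -96·cos(4·t) 1 fois. La primitive de l'accélération est la vitesse. En utilisant v(0) = 0, nous obtenons v(t) = -24·sin(4·t). En utilisant v(t) = -24·sin(4·t) et en substituant t = pi/8, nous trouvons v = -24.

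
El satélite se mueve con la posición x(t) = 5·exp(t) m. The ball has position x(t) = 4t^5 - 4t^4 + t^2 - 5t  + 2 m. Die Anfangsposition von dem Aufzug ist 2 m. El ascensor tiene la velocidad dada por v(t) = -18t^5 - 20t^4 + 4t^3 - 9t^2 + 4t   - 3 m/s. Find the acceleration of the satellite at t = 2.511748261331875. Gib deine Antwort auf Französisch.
En partant de la position x(t) = 5·exp(t), nous prenons 2 dérivées. En prenant d/dt de x(t), nous trouvons v(t) = 5·exp(t). En dérivant la vitesse, nous obtenons l'accélération: a(t) = 5·exp(t). En utilisant a(t) = 5·exp(t) et en substituant t = 2.511748261331875, nous trouvons a = 61.6323055469637.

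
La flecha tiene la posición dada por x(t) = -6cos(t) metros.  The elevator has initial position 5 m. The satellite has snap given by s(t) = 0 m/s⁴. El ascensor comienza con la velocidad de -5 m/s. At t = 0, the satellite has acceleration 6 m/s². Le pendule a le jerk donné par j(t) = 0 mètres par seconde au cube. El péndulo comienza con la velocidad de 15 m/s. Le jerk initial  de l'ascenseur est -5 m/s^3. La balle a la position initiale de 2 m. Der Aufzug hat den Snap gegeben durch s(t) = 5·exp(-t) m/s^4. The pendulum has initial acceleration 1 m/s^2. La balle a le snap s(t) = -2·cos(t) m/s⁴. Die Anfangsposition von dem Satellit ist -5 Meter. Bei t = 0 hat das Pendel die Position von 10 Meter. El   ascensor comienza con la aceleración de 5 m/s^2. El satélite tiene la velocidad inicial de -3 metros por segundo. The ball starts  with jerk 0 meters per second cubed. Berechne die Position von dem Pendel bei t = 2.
Wir müssen das Integral unserer Gleichung für den Ruck j(t) = 0 3-mal finden. Durch Integration von dem Ruck und Verwendung der Anfangsbedingung a(0) = 1, erhalten wir a(t) = 1. Das Integral von der Beschleunigung, mit v(0) = 15, ergibt die Geschwindigkeit: v(t) = t + 15. Das Integral von der Geschwindigkeit, mit x(0) = 10, ergibt die Position: x(t) = t^2/2 + 15·t + 10. Wir haben die Position x(t) = t^2/2 + 15·t + 10. Durch Einsetzen von t = 2: x(2) = 42.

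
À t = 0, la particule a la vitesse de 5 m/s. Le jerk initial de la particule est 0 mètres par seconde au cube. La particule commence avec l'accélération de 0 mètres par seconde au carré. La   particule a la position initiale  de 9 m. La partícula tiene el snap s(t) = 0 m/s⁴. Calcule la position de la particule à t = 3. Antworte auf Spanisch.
Partiendo del snap s(t) = 0, tomamos 4 integrales. Integrando el snap y usando la condición inicial j(0) = 0, obtenemos j(t) = 0. La integral de la sacudida es la aceleración. Usando a(0) = 0, obtenemos a(t) = 0. La antiderivada de la aceleración es la velocidad. Usando v(0) = 5, obtenemos v(t) = 5. La antiderivada de la velocidad, con x(0) = 9, da la posición: x(t) = 5·t + 9. De la ecuación de la posición x(t) = 5·t + 9, sustituimos t = 3 para obtener x = 24.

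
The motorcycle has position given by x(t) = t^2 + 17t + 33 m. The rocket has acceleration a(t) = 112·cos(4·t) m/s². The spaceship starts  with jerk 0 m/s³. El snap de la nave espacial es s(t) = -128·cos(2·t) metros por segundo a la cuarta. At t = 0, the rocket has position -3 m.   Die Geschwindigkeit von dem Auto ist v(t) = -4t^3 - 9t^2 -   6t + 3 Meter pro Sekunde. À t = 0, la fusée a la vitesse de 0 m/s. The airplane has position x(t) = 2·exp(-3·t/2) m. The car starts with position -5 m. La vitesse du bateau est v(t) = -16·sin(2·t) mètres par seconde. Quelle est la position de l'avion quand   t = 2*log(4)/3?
En utilisant x(t) = 2·exp(-3·t/2) et en substituant t = 2*log(4)/3, nous trouvons x = 1/2.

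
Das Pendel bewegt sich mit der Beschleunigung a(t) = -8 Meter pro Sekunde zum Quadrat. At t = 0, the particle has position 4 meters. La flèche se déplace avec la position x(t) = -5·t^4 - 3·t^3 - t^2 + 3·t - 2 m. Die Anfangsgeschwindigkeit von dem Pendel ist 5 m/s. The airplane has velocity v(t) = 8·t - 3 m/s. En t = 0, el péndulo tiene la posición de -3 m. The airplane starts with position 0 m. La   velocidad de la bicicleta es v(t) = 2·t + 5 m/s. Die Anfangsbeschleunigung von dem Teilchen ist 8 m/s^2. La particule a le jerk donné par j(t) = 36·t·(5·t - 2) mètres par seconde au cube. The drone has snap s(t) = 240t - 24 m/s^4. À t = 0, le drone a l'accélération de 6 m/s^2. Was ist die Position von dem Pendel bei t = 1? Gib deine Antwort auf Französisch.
Pour résoudre ceci, nous devons prendre 2 primitives de notre équation de l'accélération a(t) = -8. La primitive de l'accélération est la vitesse. En utilisant v(0) = 5, nous obtenons v(t) = 5 - 8·t. En prenant ∫v(t)dt et en appliquant x(0) = -3, nous trouvons x(t) = -4·t^2 + 5·t - 3. En utilisant x(t) = -4·t^2 + 5·t - 3 et en substituant t = 1, nous trouvons x = -2.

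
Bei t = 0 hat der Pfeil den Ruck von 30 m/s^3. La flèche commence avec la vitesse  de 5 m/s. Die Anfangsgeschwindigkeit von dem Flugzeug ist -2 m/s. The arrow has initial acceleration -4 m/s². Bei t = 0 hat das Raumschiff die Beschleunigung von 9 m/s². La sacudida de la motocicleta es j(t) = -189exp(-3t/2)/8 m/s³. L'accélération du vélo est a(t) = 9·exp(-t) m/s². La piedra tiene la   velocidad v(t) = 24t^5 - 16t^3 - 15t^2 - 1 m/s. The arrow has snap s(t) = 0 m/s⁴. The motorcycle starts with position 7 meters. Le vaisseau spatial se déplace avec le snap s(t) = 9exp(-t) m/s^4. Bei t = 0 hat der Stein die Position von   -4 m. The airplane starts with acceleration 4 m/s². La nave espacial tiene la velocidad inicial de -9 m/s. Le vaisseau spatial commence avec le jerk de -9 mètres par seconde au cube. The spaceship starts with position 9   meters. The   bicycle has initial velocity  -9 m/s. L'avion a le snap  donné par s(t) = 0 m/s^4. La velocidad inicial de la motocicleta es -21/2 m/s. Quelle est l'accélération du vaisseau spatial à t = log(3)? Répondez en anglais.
To solve this, we need to take 2 antiderivatives of our snap equation s(t) = 9·exp(-t). Taking ∫s(t)dt and applying j(0) = -9, we find j(t) = -9·exp(-t). Taking ∫j(t)dt and applying a(0) = 9, we find a(t) = 9·exp(-t). From the given acceleration equation a(t) = 9·exp(-t), we substitute t = log(3) to get a = 3.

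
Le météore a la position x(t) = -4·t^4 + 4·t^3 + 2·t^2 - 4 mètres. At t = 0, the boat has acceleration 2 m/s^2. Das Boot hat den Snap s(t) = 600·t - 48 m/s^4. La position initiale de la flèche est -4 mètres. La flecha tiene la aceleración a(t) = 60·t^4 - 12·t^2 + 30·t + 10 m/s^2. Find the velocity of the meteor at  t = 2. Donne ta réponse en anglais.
To solve this, we need to take 1 derivative of our position equation x(t) = -4·t^4 + 4·t^3 + 2·t^2 - 4. Differentiating position, we get velocity: v(t) = -16·t^3 + 12·t^2 + 4·t. We have velocity v(t) = -16·t^3 + 12·t^2 + 4·t. Substituting t = 2: v(2) = -72.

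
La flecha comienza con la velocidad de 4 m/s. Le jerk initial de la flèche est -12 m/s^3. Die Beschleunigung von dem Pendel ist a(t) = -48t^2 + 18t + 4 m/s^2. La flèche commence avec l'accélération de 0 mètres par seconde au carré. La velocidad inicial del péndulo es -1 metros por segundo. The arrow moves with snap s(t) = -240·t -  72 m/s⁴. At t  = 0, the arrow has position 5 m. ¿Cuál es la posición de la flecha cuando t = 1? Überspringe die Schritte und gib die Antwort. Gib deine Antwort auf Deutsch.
Die Antwort ist 2.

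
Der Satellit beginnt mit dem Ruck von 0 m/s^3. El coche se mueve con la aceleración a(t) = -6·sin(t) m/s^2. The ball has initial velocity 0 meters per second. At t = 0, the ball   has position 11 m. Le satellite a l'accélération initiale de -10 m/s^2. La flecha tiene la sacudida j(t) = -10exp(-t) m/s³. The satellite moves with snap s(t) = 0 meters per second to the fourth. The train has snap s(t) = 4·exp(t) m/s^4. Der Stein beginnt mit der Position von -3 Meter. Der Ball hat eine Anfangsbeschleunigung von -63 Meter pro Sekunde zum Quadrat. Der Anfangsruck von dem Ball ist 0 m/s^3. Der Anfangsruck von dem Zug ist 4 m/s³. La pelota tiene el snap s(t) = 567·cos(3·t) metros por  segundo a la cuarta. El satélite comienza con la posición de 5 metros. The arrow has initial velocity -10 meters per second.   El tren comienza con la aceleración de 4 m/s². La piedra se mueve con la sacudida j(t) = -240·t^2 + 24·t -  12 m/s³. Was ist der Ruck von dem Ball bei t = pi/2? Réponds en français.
En partant du snap s(t) = 567·cos(3·t), nous prenons 1 intégrale. L'intégrale du snap, avec j(0) = 0, donne le jerk: j(t) = 189·sin(3·t). De l'équation du jerk j(t) = 189·sin(3·t), nous substituons t = pi/2 pour obtenir j = -189.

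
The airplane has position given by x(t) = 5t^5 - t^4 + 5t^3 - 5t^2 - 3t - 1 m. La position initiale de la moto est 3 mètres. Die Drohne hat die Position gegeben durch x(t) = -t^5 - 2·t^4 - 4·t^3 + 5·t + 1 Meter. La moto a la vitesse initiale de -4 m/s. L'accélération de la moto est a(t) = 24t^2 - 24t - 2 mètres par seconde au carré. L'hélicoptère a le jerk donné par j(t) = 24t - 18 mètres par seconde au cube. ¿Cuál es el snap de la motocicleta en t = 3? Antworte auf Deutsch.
Um dies zu lösen, müssen wir 2 Ableitungen unserer Gleichung für die Beschleunigung a(t) = 24·t^2 - 24·t - 2 nehmen. Mit d/dt von a(t) finden wir j(t) = 48·t - 24. Die Ableitung von dem Ruck ergibt den Snap: s(t) = 48. Mit s(t) = 48 und Einsetzen von t = 3, finden wir s = 48.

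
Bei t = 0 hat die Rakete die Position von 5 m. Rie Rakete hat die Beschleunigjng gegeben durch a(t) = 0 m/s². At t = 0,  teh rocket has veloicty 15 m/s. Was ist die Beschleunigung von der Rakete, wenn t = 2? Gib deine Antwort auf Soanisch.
Tenemos la aceleración a(t) = 0. Sustituyendo t = 2: a(2) = 0.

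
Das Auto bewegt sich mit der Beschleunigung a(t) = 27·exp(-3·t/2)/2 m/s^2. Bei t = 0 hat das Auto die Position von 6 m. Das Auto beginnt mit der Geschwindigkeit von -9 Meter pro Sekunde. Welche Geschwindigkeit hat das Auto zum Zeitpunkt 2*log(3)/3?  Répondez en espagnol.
Necesitamos integrar nuestra ecuación de la aceleración a(t) = 27·exp(-3·t/2)/2 1 vez. Tomando ∫a(t)dt y aplicando v(0) = -9, encontramos v(t) = -9·exp(-3·t/2). Usando v(t) = -9·exp(-3·t/2) y sustituyendo t = 2*log(3)/3, encontramos v = -3.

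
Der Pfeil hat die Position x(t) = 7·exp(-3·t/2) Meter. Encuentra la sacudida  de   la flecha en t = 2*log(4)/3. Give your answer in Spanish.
Debemos derivar nuestra ecuación de la posición x(t) = 7·exp(-3·t/2) 3 veces. La derivada de la posición da la velocidad: v(t) = -21·exp(-3·t/2)/2. Tomando d/dt de v(t), encontramos a(t) = 63·exp(-3·t/2)/4. Tomando d/dt de a(t), encontramos j(t) = -189·exp(-3·t/2)/8. Usando j(t) = -189·exp(-3·t/2)/8 y sustituyendo t = 2*log(4)/3, encontramos j = -189/32.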